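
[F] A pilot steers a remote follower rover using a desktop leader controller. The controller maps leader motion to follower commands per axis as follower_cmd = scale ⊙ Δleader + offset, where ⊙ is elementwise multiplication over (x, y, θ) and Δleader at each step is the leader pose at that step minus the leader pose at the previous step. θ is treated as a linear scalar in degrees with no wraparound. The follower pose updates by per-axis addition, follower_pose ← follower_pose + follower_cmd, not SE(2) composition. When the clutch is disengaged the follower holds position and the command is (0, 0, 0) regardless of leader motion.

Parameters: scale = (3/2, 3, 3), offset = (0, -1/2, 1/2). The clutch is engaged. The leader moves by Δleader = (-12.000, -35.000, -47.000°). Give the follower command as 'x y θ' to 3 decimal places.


axis x: 3/2·-12.000 + 0 = -18.000
axis y: 3·-35.000 + -1/2 = -105.500
axis θ: 3·-47.000 + 1/2 = -140.500

-18.000 -105.500 -140.500


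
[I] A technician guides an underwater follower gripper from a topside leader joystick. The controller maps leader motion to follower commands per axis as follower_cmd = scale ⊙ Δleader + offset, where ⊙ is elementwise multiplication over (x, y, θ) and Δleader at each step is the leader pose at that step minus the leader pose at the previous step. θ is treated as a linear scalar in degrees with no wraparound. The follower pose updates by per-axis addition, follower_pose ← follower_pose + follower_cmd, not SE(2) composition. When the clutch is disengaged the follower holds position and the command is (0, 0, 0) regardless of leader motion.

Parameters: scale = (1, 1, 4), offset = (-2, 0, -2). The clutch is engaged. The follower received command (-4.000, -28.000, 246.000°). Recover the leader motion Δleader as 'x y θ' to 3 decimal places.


axis x: (-4.000 − -2) / (1) = -2.000
axis y: (-28.000 − 0) / (1) = -28.000
axis θ: (246.000 − -2) / (4) = 62.000

-2.000 -28.000 62.000


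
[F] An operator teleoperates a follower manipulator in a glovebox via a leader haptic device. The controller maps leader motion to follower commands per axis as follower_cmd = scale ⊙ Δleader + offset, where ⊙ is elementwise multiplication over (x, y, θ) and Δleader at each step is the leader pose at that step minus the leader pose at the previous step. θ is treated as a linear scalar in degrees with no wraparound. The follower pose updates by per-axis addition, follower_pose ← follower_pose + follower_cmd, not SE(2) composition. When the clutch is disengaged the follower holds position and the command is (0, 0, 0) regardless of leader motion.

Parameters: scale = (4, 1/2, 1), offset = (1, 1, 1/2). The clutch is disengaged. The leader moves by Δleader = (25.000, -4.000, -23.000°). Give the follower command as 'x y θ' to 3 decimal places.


clutch disengaged → follower holds; cmd = (0, 0, 0)

0.000 0.000 0.000


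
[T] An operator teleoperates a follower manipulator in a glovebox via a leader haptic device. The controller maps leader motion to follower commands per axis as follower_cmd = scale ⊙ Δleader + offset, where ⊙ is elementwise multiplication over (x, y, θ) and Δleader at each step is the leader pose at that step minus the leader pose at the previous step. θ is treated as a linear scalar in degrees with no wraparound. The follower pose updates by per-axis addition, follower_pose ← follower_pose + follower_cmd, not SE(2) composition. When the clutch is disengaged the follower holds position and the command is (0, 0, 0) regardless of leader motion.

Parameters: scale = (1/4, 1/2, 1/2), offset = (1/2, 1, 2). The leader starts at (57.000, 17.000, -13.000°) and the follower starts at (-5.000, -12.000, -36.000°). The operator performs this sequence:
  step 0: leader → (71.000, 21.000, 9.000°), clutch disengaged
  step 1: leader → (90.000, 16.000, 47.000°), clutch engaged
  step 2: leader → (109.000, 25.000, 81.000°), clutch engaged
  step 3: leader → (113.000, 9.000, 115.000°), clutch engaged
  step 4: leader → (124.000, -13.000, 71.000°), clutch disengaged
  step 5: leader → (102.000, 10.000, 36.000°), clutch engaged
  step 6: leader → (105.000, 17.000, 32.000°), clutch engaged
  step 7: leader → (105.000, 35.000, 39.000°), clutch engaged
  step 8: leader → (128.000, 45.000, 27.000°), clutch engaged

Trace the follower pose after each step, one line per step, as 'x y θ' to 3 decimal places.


step 0: Δleader=(14.000, 4.000, 22.000°), disengaged; cmd=(0,0,0) → follower holds at (-5.000, -12.000, -36.000°)
step 1: Δleader=(19.000, -5.000, 38.000°), engaged; cmd=(5.250, -1.500, 21.000°) → follower=(0.250, -13.500, -15.000°)
step 2: Δleader=(19.000, 9.000, 34.000°), engaged; cmd=(5.250, 5.500, 19.000°) → follower=(5.500, -8.000, 4.000°)
step 3: Δleader=(4.000, -16.000, 34.000°), engaged; cmd=(1.500, -7.000, 19.000°) → follower=(7.000, -15.000, 23.000°)
step 4: Δleader=(11.000, -22.000, -44.000°), disengaged; cmd=(0,0,0) → follower holds at (7.000, -15.000, 23.000°)
step 5: Δleader=(-22.000, 23.000, -35.000°), engaged; cmd=(-5.000, 12.500, -15.500°) → follower=(2.000, -2.500, 7.500°)
step 6: Δleader=(3.000, 7.000, -4.000°), engaged; cmd=(1.250, 4.500, 0.000°) → follower=(3.250, 2.000, 7.500°)
step 7: Δleader=(0.000, 18.000, 7.000°), engaged; cmd=(0.500, 10.000, 5.500°) → follower=(3.750, 12.000, 13.000°)
step 8: Δleader=(23.000, 10.000, -12.000°), engaged; cmd=(6.250, 6.000, -4.000°) → follower=(10.000, 18.000, 9.000°)

-5.000 -12.000 -36.000
0.250 -13.500 -15.000
5.500 -8.000 4.000
7.000 -15.000 23.000
7.000 -15.000 23.000
2.000 -2.500 7.500
3.250 2.000 7.500
3.750 12.000 13.000
10.000 18.000 9.000


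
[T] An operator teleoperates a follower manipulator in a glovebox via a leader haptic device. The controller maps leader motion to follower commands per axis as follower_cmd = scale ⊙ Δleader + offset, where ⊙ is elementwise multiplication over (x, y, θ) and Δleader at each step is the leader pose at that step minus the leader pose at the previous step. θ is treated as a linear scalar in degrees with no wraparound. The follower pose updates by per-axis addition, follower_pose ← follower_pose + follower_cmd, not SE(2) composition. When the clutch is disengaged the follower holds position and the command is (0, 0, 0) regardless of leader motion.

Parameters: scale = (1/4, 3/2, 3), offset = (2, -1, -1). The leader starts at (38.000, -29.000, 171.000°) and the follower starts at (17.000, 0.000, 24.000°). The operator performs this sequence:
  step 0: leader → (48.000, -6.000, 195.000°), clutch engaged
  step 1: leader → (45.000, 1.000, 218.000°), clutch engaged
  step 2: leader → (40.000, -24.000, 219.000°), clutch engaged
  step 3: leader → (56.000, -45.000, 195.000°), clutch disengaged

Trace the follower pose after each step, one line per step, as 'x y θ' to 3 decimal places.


step 0: Δleader=(10.000, 23.000, 24.000°), engaged; cmd=(4.500, 33.500, 71.000°) → follower=(21.500, 33.500, 95.000°)
step 1: Δleader=(-3.000, 7.000, 23.000°), engaged; cmd=(1.250, 9.500, 68.000°) → follower=(22.750, 43.000, 163.000°)
step 2: Δleader=(-5.000, -25.000, 1.000°), engaged; cmd=(0.750, -38.500, 2.000°) → follower=(23.500, 4.500, 165.000°)
step 3: Δleader=(16.000, -21.000, -24.000°), disengaged; cmd=(0,0,0) → follower holds at (23.500, 4.500, 165.000°)

21.500 33.500 95.000
22.750 43.000 163.000
23.500 4.500 165.000
23.500 4.500 165.000


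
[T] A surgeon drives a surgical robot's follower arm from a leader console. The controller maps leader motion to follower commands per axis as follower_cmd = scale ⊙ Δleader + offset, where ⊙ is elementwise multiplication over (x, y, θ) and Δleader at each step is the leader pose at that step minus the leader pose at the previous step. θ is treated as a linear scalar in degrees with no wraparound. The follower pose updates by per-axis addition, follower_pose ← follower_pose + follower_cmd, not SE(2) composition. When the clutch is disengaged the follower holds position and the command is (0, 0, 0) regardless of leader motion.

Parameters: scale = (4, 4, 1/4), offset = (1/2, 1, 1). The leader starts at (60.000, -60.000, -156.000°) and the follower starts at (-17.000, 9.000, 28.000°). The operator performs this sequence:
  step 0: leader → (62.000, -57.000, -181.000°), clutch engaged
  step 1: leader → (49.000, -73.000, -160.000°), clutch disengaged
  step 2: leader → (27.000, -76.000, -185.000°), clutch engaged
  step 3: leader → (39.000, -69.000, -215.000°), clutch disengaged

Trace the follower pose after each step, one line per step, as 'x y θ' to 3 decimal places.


-8.500 22.000 22.750
-8.500 22.000 22.750
-96.000 11.000 17.500
-96.000 11.000 17.500

step 0: Δleader=(2.000, 3.000, -25.000°), engaged; cmd=(8.500, 13.000, -5.250°) → follower=(-8.500, 22.000, 22.750°)
step 1: Δleader=(-13.000, -16.000, 21.000°), disengaged; cmd=(0,0,0) → follower holds at (-8.500, 22.000, 22.750°)
step 2: Δleader=(-22.000, -3.000, -25.000°), engaged; cmd=(-87.500, -11.000, -5.250°) → follower=(-96.000, 11.000, 17.500°)
step 3: Δleader=(12.000, 7.000, -30.000°), disengaged; cmd=(0,0,0) → follower holds at (-96.000, 11.000, 17.500°)


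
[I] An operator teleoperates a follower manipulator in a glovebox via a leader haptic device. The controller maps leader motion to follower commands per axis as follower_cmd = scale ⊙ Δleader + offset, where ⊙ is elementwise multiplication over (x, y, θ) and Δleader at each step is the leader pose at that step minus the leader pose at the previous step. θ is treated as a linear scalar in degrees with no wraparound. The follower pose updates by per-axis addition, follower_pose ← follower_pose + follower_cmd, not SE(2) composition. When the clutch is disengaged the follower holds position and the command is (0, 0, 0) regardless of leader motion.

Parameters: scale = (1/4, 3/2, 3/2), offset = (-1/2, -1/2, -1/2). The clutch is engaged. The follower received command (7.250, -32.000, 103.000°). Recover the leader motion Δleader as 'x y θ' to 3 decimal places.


axis x: (7.250 − -1/2) / (1/4) = 31.000
axis y: (-32.000 − -1/2) / (3/2) = -21.000
axis θ: (103.000 − -1/2) / (3/2) = 69.000

31.000 -21.000 69.000


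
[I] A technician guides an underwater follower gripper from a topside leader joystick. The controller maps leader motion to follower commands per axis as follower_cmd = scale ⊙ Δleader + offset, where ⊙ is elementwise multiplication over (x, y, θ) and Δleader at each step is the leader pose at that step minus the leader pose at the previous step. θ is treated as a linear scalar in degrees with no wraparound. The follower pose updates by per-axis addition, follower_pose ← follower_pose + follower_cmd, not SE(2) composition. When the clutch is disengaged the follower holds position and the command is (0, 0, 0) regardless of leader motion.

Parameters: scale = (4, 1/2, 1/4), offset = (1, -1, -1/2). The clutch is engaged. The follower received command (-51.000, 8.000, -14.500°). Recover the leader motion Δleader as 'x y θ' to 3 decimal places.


axis x: (-51.000 − 1) / (4) = -13.000
axis y: (8.000 − -1) / (1/2) = 18.000
axis θ: (-14.500 − -1/2) / (1/4) = -56.000

-13.000 18.000 -56.000


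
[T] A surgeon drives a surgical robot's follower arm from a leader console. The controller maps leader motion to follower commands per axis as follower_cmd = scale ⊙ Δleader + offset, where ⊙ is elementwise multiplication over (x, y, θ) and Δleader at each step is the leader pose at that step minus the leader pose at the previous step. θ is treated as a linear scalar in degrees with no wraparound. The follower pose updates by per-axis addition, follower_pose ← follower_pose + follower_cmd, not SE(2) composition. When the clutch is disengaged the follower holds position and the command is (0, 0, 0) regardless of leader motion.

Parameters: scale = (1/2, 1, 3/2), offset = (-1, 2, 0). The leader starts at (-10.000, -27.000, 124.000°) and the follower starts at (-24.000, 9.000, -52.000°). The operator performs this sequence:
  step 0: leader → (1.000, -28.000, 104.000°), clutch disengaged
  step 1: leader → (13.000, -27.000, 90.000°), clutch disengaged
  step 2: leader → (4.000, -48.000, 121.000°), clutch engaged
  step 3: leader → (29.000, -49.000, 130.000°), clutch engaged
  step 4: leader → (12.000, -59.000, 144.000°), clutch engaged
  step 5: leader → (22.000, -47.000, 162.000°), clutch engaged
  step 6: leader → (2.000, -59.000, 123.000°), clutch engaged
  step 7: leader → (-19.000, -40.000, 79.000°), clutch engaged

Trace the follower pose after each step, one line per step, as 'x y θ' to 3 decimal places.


step 0: Δleader=(11.000, -1.000, -20.000°), disengaged; cmd=(0,0,0) → follower holds at (-24.000, 9.000, -52.000°)
step 1: Δleader=(12.000, 1.000, -14.000°), disengaged; cmd=(0,0,0) → follower holds at (-24.000, 9.000, -52.000°)
step 2: Δleader=(-9.000, -21.000, 31.000°), engaged; cmd=(-5.500, -19.000, 46.500°) → follower=(-29.500, -10.000, -5.500°)
step 3: Δleader=(25.000, -1.000, 9.000°), engaged; cmd=(11.500, 1.000, 13.500°) → follower=(-18.000, -9.000, 8.000°)
step 4: Δleader=(-17.000, -10.000, 14.000°), engaged; cmd=(-9.500, -8.000, 21.000°) → follower=(-27.500, -17.000, 29.000°)
step 5: Δleader=(10.000, 12.000, 18.000°), engaged; cmd=(4.000, 14.000, 27.000°) → follower=(-23.500, -3.000, 56.000°)
step 6: Δleader=(-20.000, -12.000, -39.000°), engaged; cmd=(-11.000, -10.000, -58.500°) → follower=(-34.500, -13.000, -2.500°)
step 7: Δleader=(-21.000, 19.000, -44.000°), engaged; cmd=(-11.500, 21.000, -66.000°) → follower=(-46.000, 8.000, -68.500°)

-24.000 9.000 -52.000
-24.000 9.000 -52.000
-29.500 -10.000 -5.500
-18.000 -9.000 8.000
-27.500 -17.000 29.000
-23.500 -3.000 56.000
-34.500 -13.000 -2.500
-46.000 8.000 -68.500


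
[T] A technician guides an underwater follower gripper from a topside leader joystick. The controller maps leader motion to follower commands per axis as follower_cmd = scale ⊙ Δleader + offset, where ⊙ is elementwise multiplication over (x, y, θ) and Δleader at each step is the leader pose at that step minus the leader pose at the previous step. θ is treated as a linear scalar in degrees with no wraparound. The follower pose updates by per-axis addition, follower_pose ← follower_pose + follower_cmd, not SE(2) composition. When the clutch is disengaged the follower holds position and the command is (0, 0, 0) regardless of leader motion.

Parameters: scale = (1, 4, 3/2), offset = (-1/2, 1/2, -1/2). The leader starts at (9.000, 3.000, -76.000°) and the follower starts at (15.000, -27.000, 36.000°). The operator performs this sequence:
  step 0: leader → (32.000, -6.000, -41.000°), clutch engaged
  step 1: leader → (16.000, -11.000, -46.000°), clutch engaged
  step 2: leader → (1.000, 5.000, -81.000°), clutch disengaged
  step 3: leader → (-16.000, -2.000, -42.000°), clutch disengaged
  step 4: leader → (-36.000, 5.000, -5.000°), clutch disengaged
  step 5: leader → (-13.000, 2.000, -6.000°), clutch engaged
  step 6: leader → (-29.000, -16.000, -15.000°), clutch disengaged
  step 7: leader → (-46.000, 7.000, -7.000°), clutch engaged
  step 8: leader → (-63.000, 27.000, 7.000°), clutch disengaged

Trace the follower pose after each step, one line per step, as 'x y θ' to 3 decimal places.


step 0: Δleader=(23.000, -9.000, 35.000°), engaged; cmd=(22.500, -35.500, 52.000°) → follower=(37.500, -62.500, 88.000°)
step 1: Δleader=(-16.000, -5.000, -5.000°), engaged; cmd=(-16.500, -19.500, -8.000°) → follower=(21.000, -82.000, 80.000°)
step 2: Δleader=(-15.000, 16.000, -35.000°), disengaged; cmd=(0,0,0) → follower holds at (21.000, -82.000, 80.000°)
step 3: Δleader=(-17.000, -7.000, 39.000°), disengaged; cmd=(0,0,0) → follower holds at (21.000, -82.000, 80.000°)
step 4: Δleader=(-20.000, 7.000, 37.000°), disengaged; cmd=(0,0,0) → follower holds at (21.000, -82.000, 80.000°)
step 5: Δleader=(23.000, -3.000, -1.000°), engaged; cmd=(22.500, -11.500, -2.000°) → follower=(43.500, -93.500, 78.000°)
step 6: Δleader=(-16.000, -18.000, -9.000°), disengaged; cmd=(0,0,0) → follower holds at (43.500, -93.500, 78.000°)
step 7: Δleader=(-17.000, 23.000, 8.000°), engaged; cmd=(-17.500, 92.500, 11.500°) → follower=(26.000, -1.000, 89.500°)
step 8: Δleader=(-17.000, 20.000, 14.000°), disengaged; cmd=(0,0,0) → follower holds at (26.000, -1.000, 89.500°)

37.500 -62.500 88.000
21.000 -82.000 80.000
21.000 -82.000 80.000
21.000 -82.000 80.000
21.000 -82.000 80.000
43.500 -93.500 78.000
43.500 -93.500 78.000
26.000 -1.000 89.500
26.000 -1.000 89.500


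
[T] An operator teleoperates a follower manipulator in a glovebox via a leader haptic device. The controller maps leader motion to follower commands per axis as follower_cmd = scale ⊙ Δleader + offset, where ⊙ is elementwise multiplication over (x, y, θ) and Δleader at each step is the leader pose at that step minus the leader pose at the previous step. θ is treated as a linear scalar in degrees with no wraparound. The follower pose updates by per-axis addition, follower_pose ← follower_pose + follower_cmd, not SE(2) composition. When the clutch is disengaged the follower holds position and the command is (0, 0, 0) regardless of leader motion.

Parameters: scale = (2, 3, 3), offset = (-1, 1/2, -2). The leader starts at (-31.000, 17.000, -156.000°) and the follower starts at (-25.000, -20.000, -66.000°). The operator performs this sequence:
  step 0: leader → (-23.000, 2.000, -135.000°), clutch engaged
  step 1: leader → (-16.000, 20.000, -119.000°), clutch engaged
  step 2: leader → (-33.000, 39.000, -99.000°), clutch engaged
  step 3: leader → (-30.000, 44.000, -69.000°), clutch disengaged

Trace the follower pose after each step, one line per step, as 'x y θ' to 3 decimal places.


step 0: Δleader=(8.000, -15.000, 21.000°), engaged; cmd=(15.000, -44.500, 61.000°) → follower=(-10.000, -64.500, -5.000°)
step 1: Δleader=(7.000, 18.000, 16.000°), engaged; cmd=(13.000, 54.500, 46.000°) → follower=(3.000, -10.000, 41.000°)
step 2: Δleader=(-17.000, 19.000, 20.000°), engaged; cmd=(-35.000, 57.500, 58.000°) → follower=(-32.000, 47.500, 99.000°)
step 3: Δleader=(3.000, 5.000, 30.000°), disengaged; cmd=(0,0,0) → follower holds at (-32.000, 47.500, 99.000°)

-10.000 -64.500 -5.000
3.000 -10.000 41.000
-32.000 47.500 99.000
-32.000 47.500 99.000


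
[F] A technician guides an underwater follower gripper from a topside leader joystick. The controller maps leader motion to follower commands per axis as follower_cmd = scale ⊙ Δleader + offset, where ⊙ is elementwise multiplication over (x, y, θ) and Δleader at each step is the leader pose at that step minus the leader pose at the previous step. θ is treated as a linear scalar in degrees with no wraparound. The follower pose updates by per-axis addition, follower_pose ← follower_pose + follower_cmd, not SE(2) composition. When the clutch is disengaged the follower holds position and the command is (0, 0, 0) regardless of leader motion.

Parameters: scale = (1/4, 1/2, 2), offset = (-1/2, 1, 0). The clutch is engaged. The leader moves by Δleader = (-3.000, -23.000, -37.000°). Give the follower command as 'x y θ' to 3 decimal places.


-1.250 -10.500 -74.000

axis x: 1/4·-3.000 + -1/2 = -1.250
axis y: 1/2·-23.000 + 1 = -10.500
axis θ: 2·-37.000 + 0 = -74.000


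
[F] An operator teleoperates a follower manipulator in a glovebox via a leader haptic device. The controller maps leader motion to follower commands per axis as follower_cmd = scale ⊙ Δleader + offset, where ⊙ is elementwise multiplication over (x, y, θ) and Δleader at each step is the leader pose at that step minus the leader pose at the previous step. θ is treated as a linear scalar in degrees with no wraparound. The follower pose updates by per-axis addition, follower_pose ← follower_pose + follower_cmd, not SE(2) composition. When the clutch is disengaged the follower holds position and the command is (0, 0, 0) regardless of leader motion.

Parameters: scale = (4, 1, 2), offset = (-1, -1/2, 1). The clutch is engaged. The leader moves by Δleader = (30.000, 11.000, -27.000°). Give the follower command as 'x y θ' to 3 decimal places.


119.000 10.500 -53.000

axis x: 4·30.000 + -1 = 119.000
axis y: 1·11.000 + -1/2 = 10.500
axis θ: 2·-27.000 + 1 = -53.000


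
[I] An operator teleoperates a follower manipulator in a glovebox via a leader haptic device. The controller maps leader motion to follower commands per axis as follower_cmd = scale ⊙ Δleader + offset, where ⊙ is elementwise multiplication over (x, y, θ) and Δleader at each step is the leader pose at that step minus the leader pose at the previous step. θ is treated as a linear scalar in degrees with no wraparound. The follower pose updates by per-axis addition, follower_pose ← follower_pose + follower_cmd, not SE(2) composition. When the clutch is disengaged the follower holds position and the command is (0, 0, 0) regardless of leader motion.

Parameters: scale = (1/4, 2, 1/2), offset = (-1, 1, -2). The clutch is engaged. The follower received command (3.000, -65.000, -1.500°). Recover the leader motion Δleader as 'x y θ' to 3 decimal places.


axis x: (3.000 − -1) / (1/4) = 16.000
axis y: (-65.000 − 1) / (2) = -33.000
axis θ: (-1.500 − -2) / (1/2) = 1.000

16.000 -33.000 1.000


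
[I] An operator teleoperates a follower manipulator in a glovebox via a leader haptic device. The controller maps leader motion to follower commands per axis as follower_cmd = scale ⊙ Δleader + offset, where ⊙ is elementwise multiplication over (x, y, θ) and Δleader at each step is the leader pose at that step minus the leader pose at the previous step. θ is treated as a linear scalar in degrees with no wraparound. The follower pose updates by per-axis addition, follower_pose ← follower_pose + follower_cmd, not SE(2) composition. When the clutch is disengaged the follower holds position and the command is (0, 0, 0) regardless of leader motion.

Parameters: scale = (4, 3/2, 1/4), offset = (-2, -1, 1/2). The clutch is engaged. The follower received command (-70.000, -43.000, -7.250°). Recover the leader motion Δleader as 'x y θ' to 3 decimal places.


axis x: (-70.000 − -2) / (4) = -17.000
axis y: (-43.000 − -1) / (3/2) = -28.000
axis θ: (-7.250 − 1/2) / (1/4) = -31.000

-17.000 -28.000 -31.000


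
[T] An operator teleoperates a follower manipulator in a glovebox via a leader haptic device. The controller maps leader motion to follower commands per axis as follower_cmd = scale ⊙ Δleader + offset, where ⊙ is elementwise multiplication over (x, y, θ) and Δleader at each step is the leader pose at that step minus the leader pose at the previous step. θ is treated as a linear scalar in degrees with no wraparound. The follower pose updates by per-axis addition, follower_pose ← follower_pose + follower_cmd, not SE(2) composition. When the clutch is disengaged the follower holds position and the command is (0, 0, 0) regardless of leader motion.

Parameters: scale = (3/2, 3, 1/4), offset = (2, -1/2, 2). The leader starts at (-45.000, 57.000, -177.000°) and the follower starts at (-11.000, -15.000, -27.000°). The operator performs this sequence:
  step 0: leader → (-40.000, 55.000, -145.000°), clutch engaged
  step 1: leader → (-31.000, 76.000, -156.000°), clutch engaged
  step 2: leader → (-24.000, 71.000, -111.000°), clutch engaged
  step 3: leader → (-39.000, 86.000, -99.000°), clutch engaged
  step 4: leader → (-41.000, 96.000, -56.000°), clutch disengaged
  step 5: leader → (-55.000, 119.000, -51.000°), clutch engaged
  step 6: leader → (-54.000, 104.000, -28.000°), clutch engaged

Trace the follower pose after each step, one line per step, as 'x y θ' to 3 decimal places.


step 0: Δleader=(5.000, -2.000, 32.000°), engaged; cmd=(9.500, -6.500, 10.000°) → follower=(-1.500, -21.500, -17.000°)
step 1: Δleader=(9.000, 21.000, -11.000°), engaged; cmd=(15.500, 62.500, -0.750°) → follower=(14.000, 41.000, -17.750°)
step 2: Δleader=(7.000, -5.000, 45.000°), engaged; cmd=(12.500, -15.500, 13.250°) → follower=(26.500, 25.500, -4.500°)
step 3: Δleader=(-15.000, 15.000, 12.000°), engaged; cmd=(-20.500, 44.500, 5.000°) → follower=(6.000, 70.000, 0.500°)
step 4: Δleader=(-2.000, 10.000, 43.000°), disengaged; cmd=(0,0,0) → follower holds at (6.000, 70.000, 0.500°)
step 5: Δleader=(-14.000, 23.000, 5.000°), engaged; cmd=(-19.000, 68.500, 3.250°) → follower=(-13.000, 138.500, 3.750°)
step 6: Δleader=(1.000, -15.000, 23.000°), engaged; cmd=(3.500, -45.500, 7.750°) → follower=(-9.500, 93.000, 11.500°)

-1.500 -21.500 -17.000
14.000 41.000 -17.750
26.500 25.500 -4.500
6.000 70.000 0.500
6.000 70.000 0.500
-13.000 138.500 3.750
-9.500 93.000 11.500


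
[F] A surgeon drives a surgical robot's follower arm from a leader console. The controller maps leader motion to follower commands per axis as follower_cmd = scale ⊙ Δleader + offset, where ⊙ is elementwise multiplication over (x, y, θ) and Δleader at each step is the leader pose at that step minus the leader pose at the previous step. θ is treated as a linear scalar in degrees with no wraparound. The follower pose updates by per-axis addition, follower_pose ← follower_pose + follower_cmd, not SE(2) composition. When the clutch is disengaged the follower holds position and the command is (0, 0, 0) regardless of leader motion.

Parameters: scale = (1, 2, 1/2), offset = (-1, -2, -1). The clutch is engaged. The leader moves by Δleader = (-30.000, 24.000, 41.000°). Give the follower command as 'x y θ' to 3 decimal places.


axis x: 1·-30.000 + -1 = -31.000
axis y: 2·24.000 + -2 = 46.000
axis θ: 1/2·41.000 + -1 = 19.500

-31.000 46.000 19.500


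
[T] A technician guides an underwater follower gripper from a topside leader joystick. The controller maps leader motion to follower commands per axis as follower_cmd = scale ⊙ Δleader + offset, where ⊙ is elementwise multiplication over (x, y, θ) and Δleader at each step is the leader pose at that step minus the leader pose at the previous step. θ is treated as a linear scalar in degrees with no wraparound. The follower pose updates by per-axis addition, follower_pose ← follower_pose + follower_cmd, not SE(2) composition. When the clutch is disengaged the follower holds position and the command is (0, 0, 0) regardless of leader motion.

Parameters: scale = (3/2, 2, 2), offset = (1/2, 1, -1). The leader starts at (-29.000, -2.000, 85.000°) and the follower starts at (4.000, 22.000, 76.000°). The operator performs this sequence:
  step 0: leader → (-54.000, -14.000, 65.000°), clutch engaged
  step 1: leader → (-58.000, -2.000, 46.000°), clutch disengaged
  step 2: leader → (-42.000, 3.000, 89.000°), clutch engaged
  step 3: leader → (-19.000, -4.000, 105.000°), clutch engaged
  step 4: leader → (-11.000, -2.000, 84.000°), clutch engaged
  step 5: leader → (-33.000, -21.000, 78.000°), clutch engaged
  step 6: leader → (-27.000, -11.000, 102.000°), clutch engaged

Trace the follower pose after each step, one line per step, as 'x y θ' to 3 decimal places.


step 0: Δleader=(-25.000, -12.000, -20.000°), engaged; cmd=(-37.000, -23.000, -41.000°) → follower=(-33.000, -1.000, 35.000°)
step 1: Δleader=(-4.000, 12.000, -19.000°), disengaged; cmd=(0,0,0) → follower holds at (-33.000, -1.000, 35.000°)
step 2: Δleader=(16.000, 5.000, 43.000°), engaged; cmd=(24.500, 11.000, 85.000°) → follower=(-8.500, 10.000, 120.000°)
step 3: Δleader=(23.000, -7.000, 16.000°), engaged; cmd=(35.000, -13.000, 31.000°) → follower=(26.500, -3.000, 151.000°)
step 4: Δleader=(8.000, 2.000, -21.000°), engaged; cmd=(12.500, 5.000, -43.000°) → follower=(39.000, 2.000, 108.000°)
step 5: Δleader=(-22.000, -19.000, -6.000°), engaged; cmd=(-32.500, -37.000, -13.000°) → follower=(6.500, -35.000, 95.000°)
step 6: Δleader=(6.000, 10.000, 24.000°), engaged; cmd=(9.500, 21.000, 47.000°) → follower=(16.000, -14.000, 142.000°)

-33.000 -1.000 35.000
-33.000 -1.000 35.000
-8.500 10.000 120.000
26.500 -3.000 151.000
39.000 2.000 108.000
6.500 -35.000 95.000
16.000 -14.000 142.000


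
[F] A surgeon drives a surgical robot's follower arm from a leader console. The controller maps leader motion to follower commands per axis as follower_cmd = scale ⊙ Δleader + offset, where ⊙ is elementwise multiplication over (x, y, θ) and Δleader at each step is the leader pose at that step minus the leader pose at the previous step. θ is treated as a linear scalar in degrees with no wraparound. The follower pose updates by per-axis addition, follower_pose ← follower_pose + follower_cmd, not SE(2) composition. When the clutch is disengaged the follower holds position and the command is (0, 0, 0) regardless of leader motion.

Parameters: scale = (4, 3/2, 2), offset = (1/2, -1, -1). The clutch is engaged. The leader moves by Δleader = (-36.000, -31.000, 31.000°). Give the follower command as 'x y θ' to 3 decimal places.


-143.500 -47.500 61.000

axis x: 4·-36.000 + 1/2 = -143.500
axis y: 3/2·-31.000 + -1 = -47.500
axis θ: 2·31.000 + -1 = 61.000


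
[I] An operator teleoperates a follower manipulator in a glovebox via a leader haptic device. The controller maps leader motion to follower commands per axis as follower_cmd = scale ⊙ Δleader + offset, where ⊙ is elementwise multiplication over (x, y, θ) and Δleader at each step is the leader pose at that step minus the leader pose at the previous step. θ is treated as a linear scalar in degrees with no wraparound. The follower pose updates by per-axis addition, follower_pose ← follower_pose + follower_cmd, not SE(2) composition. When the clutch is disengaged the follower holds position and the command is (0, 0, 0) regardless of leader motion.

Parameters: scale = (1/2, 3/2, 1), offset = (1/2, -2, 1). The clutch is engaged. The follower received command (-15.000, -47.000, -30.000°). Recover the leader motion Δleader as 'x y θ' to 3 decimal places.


axis x: (-15.000 − 1/2) / (1/2) = -31.000
axis y: (-47.000 − -2) / (3/2) = -30.000
axis θ: (-30.000 − 1) / (1) = -31.000

-31.000 -30.000 -31.000


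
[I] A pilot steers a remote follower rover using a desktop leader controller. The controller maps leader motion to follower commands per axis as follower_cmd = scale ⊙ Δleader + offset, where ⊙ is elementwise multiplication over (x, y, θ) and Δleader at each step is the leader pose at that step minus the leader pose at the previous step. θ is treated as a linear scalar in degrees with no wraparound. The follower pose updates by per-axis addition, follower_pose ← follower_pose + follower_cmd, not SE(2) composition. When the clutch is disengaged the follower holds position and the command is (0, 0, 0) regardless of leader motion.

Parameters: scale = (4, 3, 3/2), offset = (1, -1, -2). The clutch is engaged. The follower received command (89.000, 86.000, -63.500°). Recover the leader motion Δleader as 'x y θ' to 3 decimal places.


axis x: (89.000 − 1) / (4) = 22.000
axis y: (86.000 − -1) / (3) = 29.000
axis θ: (-63.500 − -2) / (3/2) = -41.000

22.000 29.000 -41.000


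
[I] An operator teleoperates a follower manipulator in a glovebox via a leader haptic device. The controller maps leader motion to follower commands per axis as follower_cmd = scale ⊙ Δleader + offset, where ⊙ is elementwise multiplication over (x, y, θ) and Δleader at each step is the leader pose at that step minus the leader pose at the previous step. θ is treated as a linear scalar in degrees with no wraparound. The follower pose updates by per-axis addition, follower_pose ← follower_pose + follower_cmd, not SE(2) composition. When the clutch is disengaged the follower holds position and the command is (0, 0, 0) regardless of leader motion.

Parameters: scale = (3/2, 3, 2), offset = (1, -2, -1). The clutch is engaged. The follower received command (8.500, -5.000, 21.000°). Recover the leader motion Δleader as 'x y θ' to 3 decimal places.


axis x: (8.500 − 1) / (3/2) = 5.000
axis y: (-5.000 − -2) / (3) = -1.000
axis θ: (21.000 − -1) / (2) = 11.000

5.000 -1.000 11.000


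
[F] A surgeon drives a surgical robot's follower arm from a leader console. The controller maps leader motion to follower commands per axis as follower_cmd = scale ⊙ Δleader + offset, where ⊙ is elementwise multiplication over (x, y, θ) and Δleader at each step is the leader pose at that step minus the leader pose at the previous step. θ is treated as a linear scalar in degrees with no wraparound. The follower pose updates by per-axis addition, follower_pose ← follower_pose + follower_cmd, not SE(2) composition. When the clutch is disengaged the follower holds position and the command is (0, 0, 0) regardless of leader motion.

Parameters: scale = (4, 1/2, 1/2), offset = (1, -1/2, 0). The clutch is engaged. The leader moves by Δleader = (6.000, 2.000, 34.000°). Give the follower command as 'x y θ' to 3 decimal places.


axis x: 4·6.000 + 1 = 25.000
axis y: 1/2·2.000 + -1/2 = 0.500
axis θ: 1/2·34.000 + 0 = 17.000

25.000 0.500 17.000


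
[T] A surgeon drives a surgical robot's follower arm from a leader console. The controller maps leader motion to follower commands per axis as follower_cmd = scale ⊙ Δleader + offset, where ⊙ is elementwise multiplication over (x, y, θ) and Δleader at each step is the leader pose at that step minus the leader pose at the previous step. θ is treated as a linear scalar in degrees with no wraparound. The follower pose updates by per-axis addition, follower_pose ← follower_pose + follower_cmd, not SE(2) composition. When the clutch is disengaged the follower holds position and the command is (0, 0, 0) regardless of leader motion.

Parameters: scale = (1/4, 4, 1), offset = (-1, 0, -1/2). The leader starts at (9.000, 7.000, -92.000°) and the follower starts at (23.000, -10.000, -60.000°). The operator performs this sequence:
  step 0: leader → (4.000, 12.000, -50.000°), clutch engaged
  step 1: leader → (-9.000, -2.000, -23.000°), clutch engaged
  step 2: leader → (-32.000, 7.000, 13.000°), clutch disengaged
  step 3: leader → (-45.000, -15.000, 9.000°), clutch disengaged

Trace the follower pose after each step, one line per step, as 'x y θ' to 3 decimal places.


step 0: Δleader=(-5.000, 5.000, 42.000°), engaged; cmd=(-2.250, 20.000, 41.500°) → follower=(20.750, 10.000, -18.500°)
step 1: Δleader=(-13.000, -14.000, 27.000°), engaged; cmd=(-4.250, -56.000, 26.500°) → follower=(16.500, -46.000, 8.000°)
step 2: Δleader=(-23.000, 9.000, 36.000°), disengaged; cmd=(0,0,0) → follower holds at (16.500, -46.000, 8.000°)
step 3: Δleader=(-13.000, -22.000, -4.000°), disengaged; cmd=(0,0,0) → follower holds at (16.500, -46.000, 8.000°)

20.750 10.000 -18.500
16.500 -46.000 8.000
16.500 -46.000 8.000
16.500 -46.000 8.000


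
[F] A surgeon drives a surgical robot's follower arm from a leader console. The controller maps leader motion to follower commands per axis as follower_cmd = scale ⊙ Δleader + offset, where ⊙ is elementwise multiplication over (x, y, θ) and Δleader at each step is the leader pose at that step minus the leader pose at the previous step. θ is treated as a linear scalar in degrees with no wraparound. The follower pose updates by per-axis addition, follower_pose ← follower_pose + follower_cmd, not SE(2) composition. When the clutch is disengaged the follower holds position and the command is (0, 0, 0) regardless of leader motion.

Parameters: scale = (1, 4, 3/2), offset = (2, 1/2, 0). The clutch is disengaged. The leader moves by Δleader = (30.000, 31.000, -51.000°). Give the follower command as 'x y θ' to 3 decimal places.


clutch disengaged → follower holds; cmd = (0, 0, 0)

0.000 0.000 0.000


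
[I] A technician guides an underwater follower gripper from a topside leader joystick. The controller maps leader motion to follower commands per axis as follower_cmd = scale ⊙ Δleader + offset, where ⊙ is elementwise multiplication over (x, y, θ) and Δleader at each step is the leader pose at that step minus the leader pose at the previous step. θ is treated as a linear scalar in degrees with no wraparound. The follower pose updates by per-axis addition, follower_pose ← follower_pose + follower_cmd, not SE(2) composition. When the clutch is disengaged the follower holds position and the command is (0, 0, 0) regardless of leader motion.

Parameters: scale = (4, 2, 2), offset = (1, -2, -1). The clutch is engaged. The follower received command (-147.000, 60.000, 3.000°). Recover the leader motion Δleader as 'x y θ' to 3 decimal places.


axis x: (-147.000 − 1) / (4) = -37.000
axis y: (60.000 − -2) / (2) = 31.000
axis θ: (3.000 − -1) / (2) = 2.000

-37.000 31.000 2.000


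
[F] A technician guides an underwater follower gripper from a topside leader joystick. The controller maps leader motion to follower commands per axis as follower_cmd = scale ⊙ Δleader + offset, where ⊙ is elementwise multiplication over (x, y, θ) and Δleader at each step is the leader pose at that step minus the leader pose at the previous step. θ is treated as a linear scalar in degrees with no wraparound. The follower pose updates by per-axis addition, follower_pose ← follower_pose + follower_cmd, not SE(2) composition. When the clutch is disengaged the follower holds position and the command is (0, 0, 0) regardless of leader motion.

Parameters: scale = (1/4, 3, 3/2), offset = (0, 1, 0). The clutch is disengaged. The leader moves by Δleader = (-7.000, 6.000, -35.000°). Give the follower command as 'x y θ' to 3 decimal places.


clutch disengaged → follower holds; cmd = (0, 0, 0)

0.000 0.000 0.000


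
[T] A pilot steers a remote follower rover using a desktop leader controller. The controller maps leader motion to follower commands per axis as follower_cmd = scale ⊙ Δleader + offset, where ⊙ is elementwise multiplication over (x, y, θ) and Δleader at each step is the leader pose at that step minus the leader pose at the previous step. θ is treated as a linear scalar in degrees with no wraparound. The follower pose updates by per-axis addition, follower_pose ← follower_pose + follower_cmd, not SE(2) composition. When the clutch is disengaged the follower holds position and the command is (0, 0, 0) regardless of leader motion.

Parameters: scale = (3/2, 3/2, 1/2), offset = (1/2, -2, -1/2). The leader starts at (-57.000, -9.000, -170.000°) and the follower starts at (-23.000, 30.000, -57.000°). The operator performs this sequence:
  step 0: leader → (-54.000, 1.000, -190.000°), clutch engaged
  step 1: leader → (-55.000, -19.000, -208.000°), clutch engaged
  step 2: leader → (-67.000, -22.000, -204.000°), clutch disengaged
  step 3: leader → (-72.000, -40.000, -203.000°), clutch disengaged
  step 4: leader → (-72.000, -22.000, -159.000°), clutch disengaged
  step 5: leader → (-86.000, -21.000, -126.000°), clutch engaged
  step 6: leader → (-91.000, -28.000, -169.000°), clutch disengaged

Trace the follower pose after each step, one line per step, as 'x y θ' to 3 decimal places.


-18.000 43.000 -67.500
-19.000 11.000 -77.000
-19.000 11.000 -77.000
-19.000 11.000 -77.000
-19.000 11.000 -77.000
-39.500 10.500 -61.000
-39.500 10.500 -61.000

step 0: Δleader=(3.000, 10.000, -20.000°), engaged; cmd=(5.000, 13.000, -10.500°) → follower=(-18.000, 43.000, -67.500°)
step 1: Δleader=(-1.000, -20.000, -18.000°), engaged; cmd=(-1.000, -32.000, -9.500°) → follower=(-19.000, 11.000, -77.000°)
step 2: Δleader=(-12.000, -3.000, 4.000°), disengaged; cmd=(0,0,0) → follower holds at (-19.000, 11.000, -77.000°)
step 3: Δleader=(-5.000, -18.000, 1.000°), disengaged; cmd=(0,0,0) → follower holds at (-19.000, 11.000, -77.000°)
step 4: Δleader=(0.000, 18.000, 44.000°), disengaged; cmd=(0,0,0) → follower holds at (-19.000, 11.000, -77.000°)
step 5: Δleader=(-14.000, 1.000, 33.000°), engaged; cmd=(-20.500, -0.500, 16.000°) → follower=(-39.500, 10.500, -61.000°)
step 6: Δleader=(-5.000, -7.000, -43.000°), disengaged; cmd=(0,0,0) → follower holds at (-39.500, 10.500, -61.000°)
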